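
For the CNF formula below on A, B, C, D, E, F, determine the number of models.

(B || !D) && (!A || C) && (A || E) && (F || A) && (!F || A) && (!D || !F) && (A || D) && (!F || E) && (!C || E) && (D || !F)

There are 2^6 = 64 truth assignments over (A, B, C, D, E, F).
Split on A. With A = true, the clauses containing A are satisfied and !A drops from the rest; 3 of the 2^5 = 32 assignments to the other variables satisfy what remains.
With A = false, by the same count on the reduced clause set, 0 assignments work.
Total: 3 + 0 = 3.

3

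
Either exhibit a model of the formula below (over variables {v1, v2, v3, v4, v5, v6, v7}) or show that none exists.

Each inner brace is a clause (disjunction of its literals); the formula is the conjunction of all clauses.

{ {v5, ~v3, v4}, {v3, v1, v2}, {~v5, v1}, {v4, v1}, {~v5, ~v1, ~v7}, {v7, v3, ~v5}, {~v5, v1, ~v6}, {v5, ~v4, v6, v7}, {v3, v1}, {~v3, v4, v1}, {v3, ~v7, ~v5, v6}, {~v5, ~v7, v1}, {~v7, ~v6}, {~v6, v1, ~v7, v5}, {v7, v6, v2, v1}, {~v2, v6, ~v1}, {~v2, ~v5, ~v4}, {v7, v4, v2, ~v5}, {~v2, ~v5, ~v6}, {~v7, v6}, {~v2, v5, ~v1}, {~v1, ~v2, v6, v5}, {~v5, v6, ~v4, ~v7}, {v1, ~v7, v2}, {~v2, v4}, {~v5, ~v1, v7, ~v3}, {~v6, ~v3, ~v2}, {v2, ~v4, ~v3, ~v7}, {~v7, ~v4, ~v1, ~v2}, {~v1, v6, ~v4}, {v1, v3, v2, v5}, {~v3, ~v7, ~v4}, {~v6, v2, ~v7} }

v1 ↦ 1; v2 ↦ 0; v3 ↦ 0; v4 ↦ 0; v5 ↦ 0; v6 ↦ 0; v7 ↦ 0

Case v5 = 0:
Case v3 = 0:
Unit clause (v1) forces v1 = 1.
Unit clause (~v2) forces v2 = 0.
Case v7 = 0:
Case v4 = 0:
Every clause is now satisfied; v6 is unconstrained.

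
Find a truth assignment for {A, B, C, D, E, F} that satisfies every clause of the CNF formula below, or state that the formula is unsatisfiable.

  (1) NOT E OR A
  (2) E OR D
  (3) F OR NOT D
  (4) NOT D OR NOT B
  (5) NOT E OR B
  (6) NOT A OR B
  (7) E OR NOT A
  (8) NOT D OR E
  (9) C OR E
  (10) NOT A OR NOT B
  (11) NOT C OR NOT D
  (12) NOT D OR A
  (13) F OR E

Suppose E = false.
From the singleton clause (D), D = true.
That conflicts with the unit clause (NOT D).
Undo E and try E = true.
From the singleton clause (A), A = true.
From the singleton clause (B), B = true.
That conflicts with the unit clause (NOT B).
Neither E = true nor E = false works.

UNSATISFIABLE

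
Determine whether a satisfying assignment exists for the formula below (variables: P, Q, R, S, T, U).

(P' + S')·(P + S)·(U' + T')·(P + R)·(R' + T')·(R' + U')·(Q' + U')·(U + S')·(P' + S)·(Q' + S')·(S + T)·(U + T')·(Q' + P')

No

Try P = 0.
Unit clause (S) forces S = 1.
Unit clause (R) forces R = 1.
Unit clause (T') forces T = 0.
Unit clause (U') forces U = 0.
That conflicts with the unit clause (U).
So P must be the other value — set P = 1.
Unit clause (S') forces S = 0.
That conflicts with the unit clause (S).
Both values of P lead to a conflict.
No assignment satisfies every clause.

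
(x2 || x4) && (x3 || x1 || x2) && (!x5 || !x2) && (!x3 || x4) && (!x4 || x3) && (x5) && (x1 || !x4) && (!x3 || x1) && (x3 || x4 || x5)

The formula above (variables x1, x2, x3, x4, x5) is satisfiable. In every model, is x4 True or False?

True

Suppose x4 = false.
(x2) alone gives x2 = true.
(!x5) alone gives x5 = false.
That conflicts with the unit clause (x5).
So every satisfying assignment has x4 = True.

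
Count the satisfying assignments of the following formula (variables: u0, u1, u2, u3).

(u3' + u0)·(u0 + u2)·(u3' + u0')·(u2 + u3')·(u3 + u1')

There are 2^4 = 16 truth assignments over (u0, u1, u2, u3).
Check each against the 5 clauses (columns in the order u0, u1, u2, u3):
  F F F F  ✗ fails (u0 + u2)
  F F F T  ✗ fails (u3' + u0)
  F F T F  ✓ satisfies all
  F F T T  ✗ fails (u3' + u0)
  F T F F  ✗ fails (u0 + u2)
  F T F T  ✗ fails (u3' + u0)
  F T T F  ✗ fails (u3 + u1')
  F T T T  ✗ fails (u3' + u0)
  T F F F  ✓ satisfies all
  T F F T  ✗ fails (u3' + u0')
  T F T F  ✓ satisfies all
  T F T T  ✗ fails (u3' + u0')
  T T F F  ✗ fails (u3 + u1')
  T T F T  ✗ fails (u3' + u0')
  T T T F  ✗ fails (u3 + u1')
  T T T T  ✗ fails (u3' + u0')
3 of the 16 rows are models.

3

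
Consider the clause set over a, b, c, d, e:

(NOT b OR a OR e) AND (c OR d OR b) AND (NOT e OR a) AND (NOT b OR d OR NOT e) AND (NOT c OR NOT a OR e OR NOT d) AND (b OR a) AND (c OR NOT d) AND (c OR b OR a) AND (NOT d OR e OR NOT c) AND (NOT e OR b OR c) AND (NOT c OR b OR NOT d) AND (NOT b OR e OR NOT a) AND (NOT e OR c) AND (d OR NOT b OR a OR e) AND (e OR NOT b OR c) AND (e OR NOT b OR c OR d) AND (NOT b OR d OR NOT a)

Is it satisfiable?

Branch on e: set e = false.
Branch on b: set b = false.
The clause (a) is unit, so a = true.
Branch on c: set c = true.
The clause (NOT d) is unit, so d = false.
All clauses are satisfied.
A satisfying assignment: a: true, b: false, c: true, d: false, e: false.

Satisfiable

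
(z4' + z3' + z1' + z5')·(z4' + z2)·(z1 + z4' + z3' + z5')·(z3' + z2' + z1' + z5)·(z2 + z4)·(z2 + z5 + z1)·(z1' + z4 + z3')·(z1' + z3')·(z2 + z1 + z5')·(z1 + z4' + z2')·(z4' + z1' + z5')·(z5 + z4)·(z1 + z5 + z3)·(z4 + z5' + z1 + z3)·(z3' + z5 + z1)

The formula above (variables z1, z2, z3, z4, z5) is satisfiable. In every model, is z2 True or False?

True

Suppose z2 = 0.
(z4') alone gives z4 = 0.
But (z4) is also a unit clause — contradiction.
So every satisfying assignment has z2 = True.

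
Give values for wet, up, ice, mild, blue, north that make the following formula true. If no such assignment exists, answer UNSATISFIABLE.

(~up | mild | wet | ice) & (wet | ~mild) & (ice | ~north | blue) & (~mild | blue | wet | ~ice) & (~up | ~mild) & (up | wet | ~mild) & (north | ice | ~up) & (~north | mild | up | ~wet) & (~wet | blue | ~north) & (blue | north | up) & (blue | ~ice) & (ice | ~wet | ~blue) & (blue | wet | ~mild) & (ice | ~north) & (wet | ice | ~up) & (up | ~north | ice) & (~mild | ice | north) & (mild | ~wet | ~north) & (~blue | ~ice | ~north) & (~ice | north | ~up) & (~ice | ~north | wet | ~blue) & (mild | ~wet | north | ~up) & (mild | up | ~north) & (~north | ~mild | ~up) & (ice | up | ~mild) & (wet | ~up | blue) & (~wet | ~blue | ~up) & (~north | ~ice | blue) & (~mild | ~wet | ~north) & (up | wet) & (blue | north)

wet ↦ 1, up ↦ 0, ice ↦ 1, mild ↦ 1, blue ↦ 1, north ↦ 0

Branch on wet: set wet = 1.
Branch on up: set up = 0.
Branch on north: set north = 0.
(blue) alone gives blue = 1.
(ice) alone gives ice = 1.
All clauses hold; mild can take either value.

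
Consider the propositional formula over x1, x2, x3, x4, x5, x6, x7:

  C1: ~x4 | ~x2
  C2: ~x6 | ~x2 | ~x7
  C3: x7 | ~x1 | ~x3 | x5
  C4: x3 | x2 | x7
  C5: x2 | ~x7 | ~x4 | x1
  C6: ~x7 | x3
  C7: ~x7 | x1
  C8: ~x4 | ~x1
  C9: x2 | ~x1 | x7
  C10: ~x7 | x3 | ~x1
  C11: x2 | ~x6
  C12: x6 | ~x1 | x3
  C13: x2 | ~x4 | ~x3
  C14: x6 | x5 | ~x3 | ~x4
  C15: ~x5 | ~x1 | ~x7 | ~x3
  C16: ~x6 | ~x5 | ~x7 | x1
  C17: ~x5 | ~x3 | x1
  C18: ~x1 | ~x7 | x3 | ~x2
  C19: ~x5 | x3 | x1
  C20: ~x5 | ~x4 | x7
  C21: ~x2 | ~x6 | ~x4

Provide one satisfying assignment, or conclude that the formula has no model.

x1: 0; x2: 0; x3: 1; x4: 0; x5: 0; x6: 0; x7: 0

Branch on x4: set x4 = 0.
Branch on x7: set x7 = 0.
Branch on x3: set x3 = 1.
Branch on x1: set x1 = 0.
The clause (~x5) is unit, so x5 = 0.
Branch on x2: set x2 = 0.
The clause (~x6) is unit, so x6 = 0.
All clauses are satisfied.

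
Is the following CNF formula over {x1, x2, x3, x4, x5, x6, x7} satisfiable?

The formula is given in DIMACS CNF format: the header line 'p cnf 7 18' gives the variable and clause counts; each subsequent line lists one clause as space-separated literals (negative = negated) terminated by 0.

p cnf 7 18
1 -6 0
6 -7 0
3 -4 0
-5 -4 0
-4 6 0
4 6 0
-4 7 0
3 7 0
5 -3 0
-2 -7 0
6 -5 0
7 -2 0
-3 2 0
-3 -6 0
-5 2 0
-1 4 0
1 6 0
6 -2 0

Unsatisfiable

Branch on x1: set x1 = True.
(x4) alone gives x4 = True.
(x3) alone gives x3 = True.
(¬x5) alone gives x5 = False.
That conflicts with the unit clause (x5).
Undo x1 and try x1 = False.
(¬x6) alone gives x6 = False.
That conflicts with the unit clause (x6).
Either choice for x1 ends in contradiction.
No assignment satisfies every clause.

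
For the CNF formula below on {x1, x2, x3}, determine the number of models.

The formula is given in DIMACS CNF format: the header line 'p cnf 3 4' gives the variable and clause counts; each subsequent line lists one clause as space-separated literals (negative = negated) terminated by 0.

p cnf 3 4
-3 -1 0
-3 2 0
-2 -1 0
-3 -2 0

3

There are 2^3 = 8 truth assignments over (x1, x2, x3).
Check each against the 4 clauses (columns in the order x1, x2, x3):
  F F F  ✓ satisfies all
  F F T  ✗ fails (¬x3 ∨ x2)
  F T F  ✓ satisfies all
  F T T  ✗ fails (¬x3 ∨ ¬x2)
  T F F  ✓ satisfies all
  T F T  ✗ fails (¬x3 ∨ ¬x1)
  T T F  ✗ fails (¬x2 ∨ ¬x1)
  T T T  ✗ fails (¬x3 ∨ ¬x1)
3 of the 8 rows are models.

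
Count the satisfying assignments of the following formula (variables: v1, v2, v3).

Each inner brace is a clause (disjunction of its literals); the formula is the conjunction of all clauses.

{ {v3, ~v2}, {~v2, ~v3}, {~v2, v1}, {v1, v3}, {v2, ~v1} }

1

There are 2^3 = 8 truth assignments over (v1, v2, v3).
Check each against the 5 clauses (columns in the order v1, v2, v3):
  F F F  ✗ fails (v1 | v3)
  F F T  ✓ satisfies all
  F T F  ✗ fails (v3 | ~v2)
  F T T  ✗ fails (~v2 | ~v3)
  T F F  ✗ fails (v2 | ~v1)
  T F T  ✗ fails (v2 | ~v1)
  T T F  ✗ fails (v3 | ~v2)
  T T T  ✗ fails (~v2 | ~v3)
1 of the 8 rows is a model.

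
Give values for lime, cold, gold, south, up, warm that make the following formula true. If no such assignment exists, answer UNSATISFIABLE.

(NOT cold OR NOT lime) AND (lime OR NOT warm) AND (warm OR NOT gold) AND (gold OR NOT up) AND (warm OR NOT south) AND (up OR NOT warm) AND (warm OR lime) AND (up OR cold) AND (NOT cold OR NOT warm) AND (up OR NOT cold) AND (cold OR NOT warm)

Case cold = false:
The clause (up) is unit, so up = true.
The clause (gold) is unit, so gold = true.
The clause (warm) is unit, so warm = true.
Now (NOT warm) is unsatisfied and unit — conflict.
Undo cold and try cold = true.
The clause (NOT lime) is unit, so lime = false.
The clause (NOT warm) is unit, so warm = false.
Now (warm) is unsatisfied and unit — conflict.
Both values of cold lead to a conflict.

UNSATISFIABLE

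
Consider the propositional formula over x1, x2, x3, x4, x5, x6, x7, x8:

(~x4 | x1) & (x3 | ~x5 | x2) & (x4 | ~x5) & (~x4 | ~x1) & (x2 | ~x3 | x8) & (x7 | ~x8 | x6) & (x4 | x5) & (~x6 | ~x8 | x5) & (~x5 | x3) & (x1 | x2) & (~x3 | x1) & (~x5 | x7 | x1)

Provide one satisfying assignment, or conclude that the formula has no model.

UNSATISFIABLE

Suppose x4 = 0.
Unit clause (~x5) forces x5 = 0.
Now (x5) is unsatisfied and unit — conflict.
So x4 must be the other value — set x4 = 1.
Unit clause (x1) forces x1 = 1.
Now (~x1) is unsatisfied and unit — conflict.
Both values of x4 lead to a conflict.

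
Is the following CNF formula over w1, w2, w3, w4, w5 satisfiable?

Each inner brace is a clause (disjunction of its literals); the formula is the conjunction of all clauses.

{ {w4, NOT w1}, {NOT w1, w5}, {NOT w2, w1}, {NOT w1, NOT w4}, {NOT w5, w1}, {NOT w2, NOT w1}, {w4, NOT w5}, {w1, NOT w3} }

Branch on w4: set w4 = false.
From the singleton clause (NOT w1), w1 = false.
From the singleton clause (NOT w2), w2 = false.
From the singleton clause (NOT w5), w5 = false.
From the singleton clause (NOT w3), w3 = false.
All clauses are satisfied.
A satisfying assignment: w1: false, w2: false, w3: false, w4: false, w5: false.

Yes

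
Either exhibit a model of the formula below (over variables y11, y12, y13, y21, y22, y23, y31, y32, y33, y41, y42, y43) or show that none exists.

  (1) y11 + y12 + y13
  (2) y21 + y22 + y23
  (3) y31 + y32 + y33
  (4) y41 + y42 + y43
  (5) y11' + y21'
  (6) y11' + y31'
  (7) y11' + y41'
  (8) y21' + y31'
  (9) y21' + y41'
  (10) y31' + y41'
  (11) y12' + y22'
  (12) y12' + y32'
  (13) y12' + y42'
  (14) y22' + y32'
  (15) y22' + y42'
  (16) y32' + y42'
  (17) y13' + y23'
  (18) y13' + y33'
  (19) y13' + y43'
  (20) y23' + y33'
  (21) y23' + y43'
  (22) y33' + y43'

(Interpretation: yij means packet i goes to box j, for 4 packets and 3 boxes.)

UNSATISFIABLE

Suppose y11 = 0.
Suppose y12 = 1.
Unit clause (y22') forces y22 = 0.
Unit clause (y32') forces y32 = 0.
Unit clause (y42') forces y42 = 0.
Suppose y21 = 1.
Unit clause (y31') forces y31 = 0.
Unit clause (y33) forces y33 = 1.
Unit clause (y41') forces y41 = 0.
Unit clause (y43) forces y43 = 1.
Now (y43') is unsatisfied and unit — conflict.
Undo y21 and try y21 = 0.
Unit clause (y23) forces y23 = 1.
Unit clause (y13') forces y13 = 0.
Unit clause (y33') forces y33 = 0.
Unit clause (y31) forces y31 = 1.
Unit clause (y41') forces y41 = 0.
Unit clause (y43) forces y43 = 1.
Now (y43') is unsatisfied and unit — conflict.
Neither y21 = 1 nor y21 = 0 works.
Undo y12 and try y12 = 0.
Unit clause (y13) forces y13 = 1.
Unit clause (y23') forces y23 = 0.
Unit clause (y33') forces y33 = 0.
Unit clause (y43') forces y43 = 0.
Suppose y21 = 1.
Unit clause (y31') forces y31 = 0.
Unit clause (y32) forces y32 = 1.
Unit clause (y41') forces y41 = 0.
Unit clause (y42) forces y42 = 1.
Now (y42') is unsatisfied and unit — conflict.
Undo y21 and try y21 = 0.
Unit clause (y22) forces y22 = 1.
Unit clause (y32') forces y32 = 0.
Unit clause (y31) forces y31 = 1.
Unit clause (y41') forces y41 = 0.
Unit clause (y42) forces y42 = 1.
Now (y42') is unsatisfied and unit — conflict.
Neither y21 = 1 nor y21 = 0 works.
Neither y12 = 1 nor y12 = 0 works.
Undo y11 and try y11 = 1.
Unit clause (y21') forces y21 = 0.
Unit clause (y31') forces y31 = 0.
Unit clause (y41') forces y41 = 0.
Suppose y22 = 1.
Unit clause (y12') forces y12 = 0.
Unit clause (y32') forces y32 = 0.
Unit clause (y33) forces y33 = 1.
Unit clause (y42') forces y42 = 0.
Unit clause (y43) forces y43 = 1.
Now (y43') is unsatisfied and unit — conflict.
Undo y22 and try y22 = 0.
Unit clause (y23) forces y23 = 1.
Unit clause (y13') forces y13 = 0.
Unit clause (y33') forces y33 = 0.
Unit clause (y32) forces y32 = 1.
Unit clause (y12') forces y12 = 0.
Unit clause (y42') forces y42 = 0.
Unit clause (y43) forces y43 = 1.
Now (y43') is unsatisfied and unit — conflict.
Neither y22 = 1 nor y22 = 0 works.
Neither y11 = 1 nor y11 = 0 works.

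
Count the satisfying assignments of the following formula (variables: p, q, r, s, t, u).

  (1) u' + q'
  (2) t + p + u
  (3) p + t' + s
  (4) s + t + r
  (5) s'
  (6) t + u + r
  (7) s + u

There are 2^6 = 64 truth assignments over (p, q, r, s, t, u).
Split on s. With s = 1, the clauses containing s are satisfied and s' drops from the rest; 0 of the 2^5 = 32 assignments to the other variables satisfy what remains.
With s = 0, by the same count on the reduced clause set, 4 assignments work.
Total: 0 + 4 = 4.

4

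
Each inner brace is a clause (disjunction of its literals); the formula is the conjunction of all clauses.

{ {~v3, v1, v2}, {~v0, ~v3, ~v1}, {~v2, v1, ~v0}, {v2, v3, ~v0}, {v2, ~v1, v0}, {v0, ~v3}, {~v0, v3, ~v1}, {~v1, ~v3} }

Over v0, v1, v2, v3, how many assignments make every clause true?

There are 2^4 = 16 truth assignments over (v0, v1, v2, v3).
Check each against the 8 clauses (columns in the order v0, v1, v2, v3):
  F F F F  ✓ satisfies all
  F F F T  ✗ fails (~v3 | v1 | v2)
  F F T F  ✓ satisfies all
  F F T T  ✗ fails (v0 | ~v3)
  F T F F  ✗ fails (v2 | ~v1 | v0)
  F T F T  ✗ fails (v2 | ~v1 | v0)
  F T T F  ✓ satisfies all
  F T T T  ✗ fails (v0 | ~v3)
  T F F F  ✗ fails (v2 | v3 | ~v0)
  T F F T  ✗ fails (~v3 | v1 | v2)
  T F T F  ✗ fails (~v2 | v1 | ~v0)
  T F T T  ✗ fails (~v2 | v1 | ~v0)
  T T F F  ✗ fails (v2 | v3 | ~v0)
  T T F T  ✗ fails (~v0 | ~v3 | ~v1)
  T T T F  ✗ fails (~v0 | v3 | ~v1)
  T T T T  ✗ fails (~v0 | ~v3 | ~v1)
3 of the 16 rows are models.

3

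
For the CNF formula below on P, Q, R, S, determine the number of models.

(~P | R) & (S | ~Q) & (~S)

There are 2^4 = 16 truth assignments over (P, Q, R, S).
Check each against the 3 clauses (columns in the order P, Q, R, S):
  F F F F  ✓ satisfies all
  F F F T  ✗ fails (~S)
  F F T F  ✓ satisfies all
  F F T T  ✗ fails (~S)
  F T F F  ✗ fails (S | ~Q)
  F T F T  ✗ fails (~S)
  F T T F  ✗ fails (S | ~Q)
  F T T T  ✗ fails (~S)
  T F F F  ✗ fails (~P | R)
  T F F T  ✗ fails (~P | R)
  T F T F  ✓ satisfies all
  T F T T  ✗ fails (~S)
  T T F F  ✗ fails (~P | R)
  T T F T  ✗ fails (~P | R)
  T T T F  ✗ fails (S | ~Q)
  T T T T  ✗ fails (~S)
3 of the 16 rows are models.

3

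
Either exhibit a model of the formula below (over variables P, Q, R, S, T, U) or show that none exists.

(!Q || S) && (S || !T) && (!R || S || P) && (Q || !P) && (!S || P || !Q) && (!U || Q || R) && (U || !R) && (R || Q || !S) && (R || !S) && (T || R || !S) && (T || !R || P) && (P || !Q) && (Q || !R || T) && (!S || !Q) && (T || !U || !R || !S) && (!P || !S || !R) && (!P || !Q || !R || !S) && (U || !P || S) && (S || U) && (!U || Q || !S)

Branch on Q: set Q = false.
From the singleton clause (!P), P = false.
Branch on S: set S = true.
From the singleton clause (R), R = true.
From the singleton clause (U), U = true.
That conflicts with the unit clause (!U).
Undo S and try S = false.
From the singleton clause (!T), T = false.
From the singleton clause (!R), R = false.
From the singleton clause (!U), U = false.
That conflicts with the unit clause (U).
Neither S = true nor S = false works.
Undo Q and try Q = true.
From the singleton clause (S), S = true.
That conflicts with the unit clause (!S).
Neither Q = true nor Q = false works.

UNSATISFIABLE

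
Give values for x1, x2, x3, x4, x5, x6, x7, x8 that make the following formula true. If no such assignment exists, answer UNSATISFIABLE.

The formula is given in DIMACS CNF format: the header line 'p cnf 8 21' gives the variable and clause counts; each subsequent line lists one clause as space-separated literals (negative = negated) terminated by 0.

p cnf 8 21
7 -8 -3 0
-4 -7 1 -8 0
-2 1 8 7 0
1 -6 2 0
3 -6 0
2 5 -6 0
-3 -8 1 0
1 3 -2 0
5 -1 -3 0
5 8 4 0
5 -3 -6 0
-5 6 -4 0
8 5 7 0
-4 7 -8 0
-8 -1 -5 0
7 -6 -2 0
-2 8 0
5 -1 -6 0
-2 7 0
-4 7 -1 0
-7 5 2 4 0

x1: True,  x2: True,  x3: False,  x4: False,  x5: False,  x6: False,  x7: True,  x8: True

Case x3 = False:
From the singleton clause (¬x6), x6 = False.
Case x1 = True:
Case x5 = False:
Case x8 = True:
Case x4 = False:
Case x2 = True:
From the singleton clause (x7), x7 = True.
All clauses are satisfied.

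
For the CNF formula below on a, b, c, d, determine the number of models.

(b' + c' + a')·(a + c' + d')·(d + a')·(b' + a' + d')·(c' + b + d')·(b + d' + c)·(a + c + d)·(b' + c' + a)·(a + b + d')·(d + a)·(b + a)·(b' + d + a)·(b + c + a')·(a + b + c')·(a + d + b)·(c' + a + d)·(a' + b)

1

There are 2^4 = 16 truth assignments over (a, b, c, d).
Check each against the 17 clauses (columns in the order a, b, c, d):
  F F F F  ✗ fails (a + c + d)
  F F F T  ✗ fails (b + d' + c)
  F F T F  ✗ fails (d + a)
  F F T T  ✗ fails (a + c' + d')
  F T F F  ✗ fails (a + c + d)
  F T F T  ✓ satisfies all
  F T T F  ✗ fails (b' + c' + a)
  F T T T  ✗ fails (a + c' + d')
  T F F F  ✗ fails (d + a')
  T F F T  ✗ fails (b + d' + c)
  T F T F  ✗ fails (d + a')
  T F T T  ✗ fails (c' + b + d')
  T T F F  ✗ fails (d + a')
  T T F T  ✗ fails (b' + a' + d')
  T T T F  ✗ fails (b' + c' + a')
  T T T T  ✗ fails (b' + c' + a')
1 of the 16 rows is a model.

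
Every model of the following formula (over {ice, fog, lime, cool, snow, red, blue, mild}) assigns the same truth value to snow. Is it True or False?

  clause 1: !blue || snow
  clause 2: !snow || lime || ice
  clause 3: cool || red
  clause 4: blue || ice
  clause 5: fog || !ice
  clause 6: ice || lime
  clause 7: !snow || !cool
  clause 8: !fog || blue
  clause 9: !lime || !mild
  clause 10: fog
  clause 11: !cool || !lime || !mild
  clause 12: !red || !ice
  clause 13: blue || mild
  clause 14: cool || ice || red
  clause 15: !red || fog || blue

Suppose snow = false.
The clause (!blue) is unit, so blue = false.
The clause (ice) is unit, so ice = true.
The clause (fog) is unit, so fog = true.
But (!fog) is also a unit clause — contradiction.
So every satisfying assignment has snow = True.

True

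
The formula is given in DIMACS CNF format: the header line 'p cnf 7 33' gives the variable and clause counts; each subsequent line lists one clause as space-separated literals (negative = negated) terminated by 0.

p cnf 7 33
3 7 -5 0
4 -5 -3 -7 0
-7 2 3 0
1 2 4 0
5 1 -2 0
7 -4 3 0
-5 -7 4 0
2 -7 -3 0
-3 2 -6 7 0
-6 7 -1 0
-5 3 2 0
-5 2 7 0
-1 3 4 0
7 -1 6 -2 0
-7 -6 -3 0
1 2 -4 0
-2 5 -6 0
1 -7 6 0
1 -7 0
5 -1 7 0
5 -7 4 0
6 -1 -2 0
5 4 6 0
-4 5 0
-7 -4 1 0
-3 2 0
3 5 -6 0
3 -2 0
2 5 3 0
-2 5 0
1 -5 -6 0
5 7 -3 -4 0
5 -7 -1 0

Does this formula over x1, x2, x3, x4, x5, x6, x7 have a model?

Satisfiable

Try x1 = False.
The clause (¬x7) is unit, so x7 = False.
Try x3 = True.
The clause (x2) is unit, so x2 = True.
The clause (x5) is unit, so x5 = True.
The clause (¬x6) is unit, so x6 = False.
No clause remains; x4 is free.
A satisfying assignment: x1=False, x2=True, x3=True, x4=True, x5=True, x6=False, x7=False.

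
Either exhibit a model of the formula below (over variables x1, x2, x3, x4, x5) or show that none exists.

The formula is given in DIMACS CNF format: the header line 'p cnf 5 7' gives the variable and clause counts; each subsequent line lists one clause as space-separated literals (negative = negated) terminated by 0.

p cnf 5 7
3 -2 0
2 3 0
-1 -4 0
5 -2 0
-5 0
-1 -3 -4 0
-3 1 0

The clause (¬x5) is unit, so x5 = False.
The clause (¬x2) is unit, so x2 = False.
The clause (x3) is unit, so x3 = True.
The clause (x1) is unit, so x1 = True.
The clause (¬x4) is unit, so x4 = False.
This assignment satisfies each clause.

x1 ↦ True,  x2 ↦ False,  x3 ↦ True,  x4 ↦ False,  x5 ↦ False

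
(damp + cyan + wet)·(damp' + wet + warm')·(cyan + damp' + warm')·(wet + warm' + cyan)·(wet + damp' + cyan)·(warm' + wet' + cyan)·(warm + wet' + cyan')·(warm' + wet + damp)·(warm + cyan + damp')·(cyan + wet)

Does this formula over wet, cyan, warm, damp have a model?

Yes, satisfiable

Suppose cyan = 1.
Suppose warm = 0.
(wet') alone gives wet = 0.
All clauses hold; damp can take either value.
A satisfying assignment: wet=0; cyan=1; warm=0; damp=0.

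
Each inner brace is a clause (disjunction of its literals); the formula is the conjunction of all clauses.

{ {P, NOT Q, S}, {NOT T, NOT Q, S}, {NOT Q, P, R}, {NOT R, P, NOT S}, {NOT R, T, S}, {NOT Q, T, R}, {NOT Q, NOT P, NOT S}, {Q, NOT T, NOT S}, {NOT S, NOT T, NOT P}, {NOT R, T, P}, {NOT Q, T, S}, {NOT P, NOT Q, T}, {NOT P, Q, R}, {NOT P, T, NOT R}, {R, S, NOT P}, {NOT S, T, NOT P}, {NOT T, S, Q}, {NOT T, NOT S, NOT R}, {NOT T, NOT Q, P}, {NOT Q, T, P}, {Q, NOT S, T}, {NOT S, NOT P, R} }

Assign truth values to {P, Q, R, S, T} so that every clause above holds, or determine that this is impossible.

P: false, Q: false, R: false, S: false, T: false

Branch on P: set P = false.
Branch on Q: set Q = false.
Branch on R: set R = false.
Branch on T: set T = false.
From the singleton clause (NOT S), S = false.
All clauses are satisfied.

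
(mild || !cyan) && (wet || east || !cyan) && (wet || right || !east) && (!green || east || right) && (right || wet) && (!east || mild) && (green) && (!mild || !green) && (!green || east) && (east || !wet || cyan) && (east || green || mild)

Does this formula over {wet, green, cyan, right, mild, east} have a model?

Unsatisfiable

Unit clause (green) forces green = true.
Unit clause (!mild) forces mild = false.
Unit clause (!cyan) forces cyan = false.
Unit clause (!east) forces east = false.
That conflicts with the unit clause (east).
No assignment satisfies every clause.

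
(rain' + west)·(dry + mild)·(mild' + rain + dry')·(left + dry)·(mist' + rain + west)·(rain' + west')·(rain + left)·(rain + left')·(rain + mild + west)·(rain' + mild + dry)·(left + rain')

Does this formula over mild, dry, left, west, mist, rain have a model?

No

Suppose rain = 0.
(left) alone gives left = 1.
That conflicts with the unit clause (left').
That branch fails; take rain = 1 instead.
(west) alone gives west = 1.
That conflicts with the unit clause (west').
Either choice for rain ends in contradiction.
No assignment satisfies every clause.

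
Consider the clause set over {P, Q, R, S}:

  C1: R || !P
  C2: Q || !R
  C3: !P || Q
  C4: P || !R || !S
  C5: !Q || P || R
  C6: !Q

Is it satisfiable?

Yes, satisfiable

The clause (!Q) is unit, so Q = false.
The clause (!R) is unit, so R = false.
The clause (!P) is unit, so P = false.
All clauses hold; S can take either value.
A satisfying assignment: P=false,  Q=false,  R=false,  S=false.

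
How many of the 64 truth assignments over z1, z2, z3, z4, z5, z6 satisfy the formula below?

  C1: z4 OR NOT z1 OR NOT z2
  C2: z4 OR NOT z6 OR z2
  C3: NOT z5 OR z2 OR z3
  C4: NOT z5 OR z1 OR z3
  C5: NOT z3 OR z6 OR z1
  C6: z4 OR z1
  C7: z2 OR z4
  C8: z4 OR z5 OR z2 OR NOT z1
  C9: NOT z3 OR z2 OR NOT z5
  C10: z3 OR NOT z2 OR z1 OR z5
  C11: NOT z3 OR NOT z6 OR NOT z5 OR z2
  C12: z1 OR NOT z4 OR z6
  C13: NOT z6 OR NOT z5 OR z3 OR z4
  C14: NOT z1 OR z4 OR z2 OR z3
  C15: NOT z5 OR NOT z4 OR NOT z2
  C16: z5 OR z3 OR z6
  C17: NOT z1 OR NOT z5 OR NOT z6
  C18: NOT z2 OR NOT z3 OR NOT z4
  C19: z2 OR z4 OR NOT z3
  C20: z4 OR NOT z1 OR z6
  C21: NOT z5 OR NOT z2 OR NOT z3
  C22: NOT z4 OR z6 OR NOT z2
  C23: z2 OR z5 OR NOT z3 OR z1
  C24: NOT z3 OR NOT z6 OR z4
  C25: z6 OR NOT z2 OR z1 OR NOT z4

5

There are 2^6 = 64 truth assignments over (z1, z2, z3, z4, z5, z6).
Split on z4. With z4 = true, the clauses containing z4 are satisfied and NOT z4 drops from the rest; 5 of the 2^5 = 32 assignments to the other variables satisfy what remains.
With z4 = false, by the same count on the reduced clause set, 0 assignments work.
(One model: z1=F, z2=F, z3=F, z4=T, z5=F, z6=T.)
Total: 5 + 0 = 5.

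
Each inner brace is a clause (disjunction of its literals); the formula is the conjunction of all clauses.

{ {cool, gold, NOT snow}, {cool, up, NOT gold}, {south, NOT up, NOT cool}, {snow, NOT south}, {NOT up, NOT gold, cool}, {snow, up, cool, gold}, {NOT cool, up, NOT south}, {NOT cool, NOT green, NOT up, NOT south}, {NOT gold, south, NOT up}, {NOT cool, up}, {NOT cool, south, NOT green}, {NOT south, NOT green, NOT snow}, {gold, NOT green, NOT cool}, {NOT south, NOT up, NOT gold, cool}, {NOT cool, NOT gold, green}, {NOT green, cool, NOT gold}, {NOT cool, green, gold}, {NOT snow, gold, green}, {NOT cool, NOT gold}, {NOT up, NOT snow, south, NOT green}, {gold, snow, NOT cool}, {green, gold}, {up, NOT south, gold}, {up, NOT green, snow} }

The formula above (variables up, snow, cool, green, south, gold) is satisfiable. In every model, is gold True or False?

Suppose gold = true.
(NOT cool) alone gives cool = false.
(up) alone gives up = true.
But (NOT up) is also a unit clause — contradiction.
So every satisfying assignment has gold = False.

False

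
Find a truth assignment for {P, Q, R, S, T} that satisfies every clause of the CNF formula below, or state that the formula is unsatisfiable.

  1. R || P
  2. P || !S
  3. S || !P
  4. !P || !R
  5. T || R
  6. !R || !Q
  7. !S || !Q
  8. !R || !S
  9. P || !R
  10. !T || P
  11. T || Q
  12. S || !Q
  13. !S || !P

Case R = true:
From the singleton clause (!P), P = false.
But (P) is also a unit clause — contradiction.
That branch fails; take R = false instead.
From the singleton clause (P), P = true.
From the singleton clause (S), S = true.
But (!S) is also a unit clause — contradiction.
Either choice for R ends in contradiction.

UNSATISFIABLE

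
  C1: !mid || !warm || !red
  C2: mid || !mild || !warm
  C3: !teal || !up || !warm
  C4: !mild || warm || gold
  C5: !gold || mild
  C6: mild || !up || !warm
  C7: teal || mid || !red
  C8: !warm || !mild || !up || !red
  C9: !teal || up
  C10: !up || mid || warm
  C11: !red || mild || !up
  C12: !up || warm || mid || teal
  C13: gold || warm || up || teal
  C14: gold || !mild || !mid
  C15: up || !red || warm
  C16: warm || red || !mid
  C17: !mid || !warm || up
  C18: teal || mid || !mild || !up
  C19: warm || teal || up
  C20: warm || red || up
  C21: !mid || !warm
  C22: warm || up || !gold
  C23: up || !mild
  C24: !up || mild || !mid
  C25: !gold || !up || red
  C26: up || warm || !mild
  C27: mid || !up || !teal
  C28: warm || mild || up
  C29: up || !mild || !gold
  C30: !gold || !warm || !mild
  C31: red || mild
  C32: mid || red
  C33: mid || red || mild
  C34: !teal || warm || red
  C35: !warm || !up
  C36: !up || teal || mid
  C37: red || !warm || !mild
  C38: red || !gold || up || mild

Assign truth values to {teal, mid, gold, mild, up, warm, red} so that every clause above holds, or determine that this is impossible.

Try gold = true.
The clause (mild) is unit, so mild = true.
The clause (up) is unit, so up = true.
The clause (red) is unit, so red = true.
The clause (!warm) is unit, so warm = false.
The clause (mid) is unit, so mid = true.
Every clause is now satisfied; teal is unconstrained.

teal ↦ true, mid ↦ true, gold ↦ true, mild ↦ true, up ↦ true, warm ↦ false, red ↦ true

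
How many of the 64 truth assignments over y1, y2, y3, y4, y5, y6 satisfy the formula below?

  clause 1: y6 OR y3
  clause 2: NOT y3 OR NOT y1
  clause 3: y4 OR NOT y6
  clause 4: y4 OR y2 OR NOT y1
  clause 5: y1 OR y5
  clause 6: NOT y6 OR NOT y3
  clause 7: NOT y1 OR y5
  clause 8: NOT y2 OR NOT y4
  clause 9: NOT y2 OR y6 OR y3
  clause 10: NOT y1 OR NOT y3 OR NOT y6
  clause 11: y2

There are 2^6 = 64 truth assignments over (y1, y2, y3, y4, y5, y6).
Split on y5. With y5 = true, the clauses containing y5 are satisfied and NOT y5 drops from the rest; 1 of the 2^5 = 32 assignments to the other variables satisfy what remains.
With y5 = false, by the same count on the reduced clause set, 0 assignments work.
(One model: y1=F, y2=T, y3=T, y4=F, y5=T, y6=F.)
Total: 1 + 0 = 1.

1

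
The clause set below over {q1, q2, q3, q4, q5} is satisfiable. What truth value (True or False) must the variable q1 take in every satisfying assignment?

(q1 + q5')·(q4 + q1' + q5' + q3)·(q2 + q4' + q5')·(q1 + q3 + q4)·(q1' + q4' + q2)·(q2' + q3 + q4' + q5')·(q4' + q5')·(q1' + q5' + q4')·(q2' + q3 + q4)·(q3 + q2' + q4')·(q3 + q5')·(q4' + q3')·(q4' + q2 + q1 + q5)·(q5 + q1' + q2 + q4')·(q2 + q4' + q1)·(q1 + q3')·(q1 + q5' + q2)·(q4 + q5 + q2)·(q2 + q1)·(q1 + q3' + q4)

Suppose q1 = 0.
(q5') alone gives q5 = 0.
(q3') alone gives q3 = 0.
(q4) alone gives q4 = 1.
(q2') alone gives q2 = 0.
That conflicts with the unit clause (q2).
So every satisfying assignment has q1 = True.

True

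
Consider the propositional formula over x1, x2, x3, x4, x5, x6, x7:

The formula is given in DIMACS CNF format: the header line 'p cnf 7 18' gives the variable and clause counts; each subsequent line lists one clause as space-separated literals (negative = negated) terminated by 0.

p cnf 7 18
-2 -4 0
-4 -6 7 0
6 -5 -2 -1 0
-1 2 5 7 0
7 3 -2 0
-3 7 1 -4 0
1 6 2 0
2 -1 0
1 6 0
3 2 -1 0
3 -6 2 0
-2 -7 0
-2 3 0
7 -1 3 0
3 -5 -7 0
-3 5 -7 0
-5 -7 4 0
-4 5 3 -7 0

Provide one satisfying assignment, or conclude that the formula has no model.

Branch on x2: set x2 = False.
The clause (¬x1) is unit, so x1 = False.
The clause (x6) is unit, so x6 = True.
The clause (x3) is unit, so x3 = True.
Branch on x4: set x4 = True.
The clause (x7) is unit, so x7 = True.
The clause (x5) is unit, so x5 = True.
All clauses are satisfied.

x1=False; x2=False; x3=True; x4=True; x5=True; x6=True; x7=True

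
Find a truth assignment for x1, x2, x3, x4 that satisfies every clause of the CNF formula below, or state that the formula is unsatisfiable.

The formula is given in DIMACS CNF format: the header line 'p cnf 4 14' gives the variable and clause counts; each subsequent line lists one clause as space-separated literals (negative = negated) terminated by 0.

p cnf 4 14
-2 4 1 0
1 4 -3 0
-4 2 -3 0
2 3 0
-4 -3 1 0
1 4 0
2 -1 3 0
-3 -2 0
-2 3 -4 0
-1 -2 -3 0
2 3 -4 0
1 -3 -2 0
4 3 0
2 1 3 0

x1 ↦ True; x2 ↦ False; x3 ↦ True; x4 ↦ False

Case x2 = False:
The clause (x3) is unit, so x3 = True.
The clause (¬x4) is unit, so x4 = False.
The clause (x1) is unit, so x1 = True.
This assignment satisfies each clause.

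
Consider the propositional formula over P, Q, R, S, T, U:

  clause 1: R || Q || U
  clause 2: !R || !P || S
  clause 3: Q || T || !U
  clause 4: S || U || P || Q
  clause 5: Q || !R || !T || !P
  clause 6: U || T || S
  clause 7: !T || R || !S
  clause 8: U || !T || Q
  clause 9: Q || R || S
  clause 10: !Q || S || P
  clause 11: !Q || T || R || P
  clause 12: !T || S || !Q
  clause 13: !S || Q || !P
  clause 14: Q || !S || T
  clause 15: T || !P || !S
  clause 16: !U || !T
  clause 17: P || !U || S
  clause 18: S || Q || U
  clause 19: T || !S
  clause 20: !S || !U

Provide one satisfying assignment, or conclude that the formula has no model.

P: false,  Q: true,  R: true,  S: true,  T: true,  U: false

Try U = false.
Try R = true.
Try P = false.
Try S = true.
From the singleton clause (T), T = true.
From the singleton clause (Q), Q = true.
Every clause now holds.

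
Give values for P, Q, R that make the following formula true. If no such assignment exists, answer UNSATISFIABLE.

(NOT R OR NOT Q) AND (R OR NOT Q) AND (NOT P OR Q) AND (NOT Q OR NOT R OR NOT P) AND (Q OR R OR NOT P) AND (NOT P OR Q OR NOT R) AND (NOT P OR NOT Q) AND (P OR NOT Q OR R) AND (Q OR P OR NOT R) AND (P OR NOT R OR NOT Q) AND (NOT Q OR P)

Suppose R = false.
From the singleton clause (NOT Q), Q = false.
From the singleton clause (NOT P), P = false.
This assignment satisfies each clause.

P ↦ false, Q ↦ false, R ↦ false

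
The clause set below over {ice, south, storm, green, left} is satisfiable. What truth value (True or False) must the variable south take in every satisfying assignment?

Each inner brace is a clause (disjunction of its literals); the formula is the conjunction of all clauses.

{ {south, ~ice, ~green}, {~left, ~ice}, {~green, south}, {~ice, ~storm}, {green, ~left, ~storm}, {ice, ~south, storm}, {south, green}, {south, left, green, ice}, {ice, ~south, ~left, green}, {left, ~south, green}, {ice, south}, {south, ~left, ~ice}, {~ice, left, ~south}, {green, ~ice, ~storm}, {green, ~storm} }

Suppose south = 0.
From the singleton clause (~green), green = 0.
That conflicts with the unit clause (green).
So every satisfying assignment has south = True.

True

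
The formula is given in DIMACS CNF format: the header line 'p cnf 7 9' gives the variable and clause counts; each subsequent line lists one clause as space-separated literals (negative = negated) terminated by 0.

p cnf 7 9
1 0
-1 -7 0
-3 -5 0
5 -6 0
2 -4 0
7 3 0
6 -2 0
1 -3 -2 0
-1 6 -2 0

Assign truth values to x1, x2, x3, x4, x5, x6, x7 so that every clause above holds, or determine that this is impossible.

x1 ↦ True, x2 ↦ False, x3 ↦ True, x4 ↦ False, x5 ↦ False, x6 ↦ False, x7 ↦ False

Unit clause (x1) forces x1 = True.
Unit clause (¬x7) forces x7 = False.
Unit clause (x3) forces x3 = True.
Unit clause (¬x5) forces x5 = False.
Unit clause (¬x6) forces x6 = False.
Unit clause (¬x2) forces x2 = False.
Unit clause (¬x4) forces x4 = False.
All clauses are satisfied.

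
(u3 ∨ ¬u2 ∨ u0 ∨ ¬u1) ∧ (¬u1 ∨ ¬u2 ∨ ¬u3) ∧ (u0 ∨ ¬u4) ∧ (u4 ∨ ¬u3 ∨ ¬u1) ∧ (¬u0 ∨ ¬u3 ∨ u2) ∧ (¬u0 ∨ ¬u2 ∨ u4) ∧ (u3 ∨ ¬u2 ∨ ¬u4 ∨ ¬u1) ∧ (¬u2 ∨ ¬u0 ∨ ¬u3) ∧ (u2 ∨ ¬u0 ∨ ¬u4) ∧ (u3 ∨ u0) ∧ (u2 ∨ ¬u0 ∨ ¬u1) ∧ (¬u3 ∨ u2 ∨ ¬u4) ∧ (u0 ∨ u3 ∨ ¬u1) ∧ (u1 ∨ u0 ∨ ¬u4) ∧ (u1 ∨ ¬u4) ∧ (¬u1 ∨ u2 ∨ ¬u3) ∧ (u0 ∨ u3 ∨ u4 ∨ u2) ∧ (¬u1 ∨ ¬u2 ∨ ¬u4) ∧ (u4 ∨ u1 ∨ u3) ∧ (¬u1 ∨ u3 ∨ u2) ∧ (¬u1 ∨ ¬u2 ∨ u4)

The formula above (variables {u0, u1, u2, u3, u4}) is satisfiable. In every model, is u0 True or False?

Suppose u0 = True.
Suppose u3 = False.
Suppose u2 = False.
Unit clause (¬u4) forces u4 = False.
Unit clause (¬u1) forces u1 = False.
But (u1) is also a unit clause — contradiction.
Undo u2 and try u2 = True.
Unit clause (u4) forces u4 = True.
Unit clause (¬u1) forces u1 = False.
But (u1) is also a unit clause — contradiction.
Both values of u2 lead to a conflict.
Undo u3 and try u3 = True.
Unit clause (u2) forces u2 = True.
But (¬u2) is also a unit clause — contradiction.
Both values of u3 lead to a conflict.
So every satisfying assignment has u0 = False.

False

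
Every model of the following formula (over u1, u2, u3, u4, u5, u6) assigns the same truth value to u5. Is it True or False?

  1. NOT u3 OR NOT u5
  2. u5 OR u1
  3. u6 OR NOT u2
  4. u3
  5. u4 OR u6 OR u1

Suppose u5 = true.
The clause (NOT u3) is unit, so u3 = false.
That conflicts with the unit clause (u3).
So every satisfying assignment has u5 = False.

False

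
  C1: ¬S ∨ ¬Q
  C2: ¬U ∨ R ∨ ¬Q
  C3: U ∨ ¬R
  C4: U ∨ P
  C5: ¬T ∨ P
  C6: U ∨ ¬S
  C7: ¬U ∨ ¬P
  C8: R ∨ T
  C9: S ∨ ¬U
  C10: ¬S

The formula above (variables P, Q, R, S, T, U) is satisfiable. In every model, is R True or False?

Suppose R = True.
From the singleton clause (U), U = True.
From the singleton clause (¬P), P = False.
From the singleton clause (¬T), T = False.
From the singleton clause (S), S = True.
That conflicts with the unit clause (¬S).
So every satisfying assignment has R = False.

False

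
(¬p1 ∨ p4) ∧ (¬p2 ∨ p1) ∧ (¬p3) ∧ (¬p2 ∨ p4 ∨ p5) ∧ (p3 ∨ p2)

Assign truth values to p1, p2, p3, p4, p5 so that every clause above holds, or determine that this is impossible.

From the singleton clause (¬p3), p3 = False.
From the singleton clause (p2), p2 = True.
From the singleton clause (p1), p1 = True.
From the singleton clause (p4), p4 = True.
No clause remains; p5 is free.

p1: True; p2: True; p3: False; p4: True; p5: True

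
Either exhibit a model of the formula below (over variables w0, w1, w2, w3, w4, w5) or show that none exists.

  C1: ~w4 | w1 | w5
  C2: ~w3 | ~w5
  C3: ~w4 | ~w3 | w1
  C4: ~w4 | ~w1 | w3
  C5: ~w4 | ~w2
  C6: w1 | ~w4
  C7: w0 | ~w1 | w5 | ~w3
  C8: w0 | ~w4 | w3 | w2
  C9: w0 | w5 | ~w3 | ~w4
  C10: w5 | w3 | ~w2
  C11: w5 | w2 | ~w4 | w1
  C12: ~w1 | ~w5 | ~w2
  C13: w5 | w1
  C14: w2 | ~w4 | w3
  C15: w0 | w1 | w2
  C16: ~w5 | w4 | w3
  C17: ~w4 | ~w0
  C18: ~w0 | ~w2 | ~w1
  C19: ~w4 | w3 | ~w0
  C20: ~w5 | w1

w0: 0, w1: 1, w2: 0, w3: 0, w4: 0, w5: 0

Try w3 = 0.
Try w4 = 0.
(~w5) alone gives w5 = 0.
(~w2) alone gives w2 = 0.
(w1) alone gives w1 = 1.
No clause remains; w0 is free.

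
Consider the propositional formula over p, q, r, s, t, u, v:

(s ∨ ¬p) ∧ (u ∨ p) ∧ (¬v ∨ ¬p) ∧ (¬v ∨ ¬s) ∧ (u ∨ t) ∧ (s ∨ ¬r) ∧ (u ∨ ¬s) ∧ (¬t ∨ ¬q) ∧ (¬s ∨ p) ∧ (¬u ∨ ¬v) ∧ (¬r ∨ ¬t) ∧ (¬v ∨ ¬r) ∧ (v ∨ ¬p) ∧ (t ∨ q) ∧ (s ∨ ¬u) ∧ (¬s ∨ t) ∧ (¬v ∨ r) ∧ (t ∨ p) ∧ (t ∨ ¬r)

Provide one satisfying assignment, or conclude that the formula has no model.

Case s = True:
From the singleton clause (¬v), v = False.
From the singleton clause (u), u = True.
From the singleton clause (p), p = True.
That conflicts with the unit clause (¬p).
Backtrack on s: now try s = False.
From the singleton clause (¬p), p = False.
From the singleton clause (u), u = True.
That conflicts with the unit clause (¬u).
Both values of s lead to a conflict.

UNSATISFIABLE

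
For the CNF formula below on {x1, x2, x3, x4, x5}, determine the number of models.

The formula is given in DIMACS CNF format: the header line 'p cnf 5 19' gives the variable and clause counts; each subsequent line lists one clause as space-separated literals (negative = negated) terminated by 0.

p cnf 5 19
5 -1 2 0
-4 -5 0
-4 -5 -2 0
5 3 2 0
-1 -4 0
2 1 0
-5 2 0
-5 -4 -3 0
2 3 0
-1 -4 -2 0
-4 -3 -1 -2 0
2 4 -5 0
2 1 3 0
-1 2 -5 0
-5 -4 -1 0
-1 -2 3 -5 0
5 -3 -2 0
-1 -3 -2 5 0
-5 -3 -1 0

5

There are 2^5 = 32 truth assignments over (x1, x2, x3, x4, x5).
Split on x4. With x4 = True, the clauses containing x4 are satisfied and ¬x4 drops from the rest; 1 of the 2^4 = 16 assignments to the other variables satisfy what remains.
With x4 = False, by the same count on the reduced clause set, 4 assignments work.
(One model: x1=F, x2=T, x3=F, x4=F, x5=F.)
Total: 1 + 4 = 5.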